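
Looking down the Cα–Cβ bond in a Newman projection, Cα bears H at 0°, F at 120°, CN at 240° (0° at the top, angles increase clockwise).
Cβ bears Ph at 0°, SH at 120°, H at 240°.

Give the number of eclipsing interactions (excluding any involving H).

Non-H eclipsing pairs: F(120°)/SH(120°) — 1 interaction.

1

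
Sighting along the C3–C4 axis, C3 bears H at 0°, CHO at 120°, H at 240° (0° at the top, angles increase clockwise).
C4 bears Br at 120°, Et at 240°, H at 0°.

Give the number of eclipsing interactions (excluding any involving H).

1

Non-H eclipsing pairs: CHO(120°)/Br(120°) — 1 interaction.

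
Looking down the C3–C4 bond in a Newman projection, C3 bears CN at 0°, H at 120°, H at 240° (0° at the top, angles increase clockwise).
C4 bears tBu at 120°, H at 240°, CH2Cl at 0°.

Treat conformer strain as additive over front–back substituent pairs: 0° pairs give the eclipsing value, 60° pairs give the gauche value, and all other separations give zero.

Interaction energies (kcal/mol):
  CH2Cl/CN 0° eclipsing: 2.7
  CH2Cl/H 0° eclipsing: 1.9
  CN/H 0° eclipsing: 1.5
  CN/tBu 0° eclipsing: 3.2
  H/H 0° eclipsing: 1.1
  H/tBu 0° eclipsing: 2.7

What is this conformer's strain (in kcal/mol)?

6.5 kcal/mol

This conformer is eclipsed. CN at 0° is eclipsed with CH2Cl at 0° (2.7); H at 120° is eclipsed with tBu at 120° (2.7); H at 240° is eclipsed with H at 240° (1.1). Total 6.5 kcal/mol.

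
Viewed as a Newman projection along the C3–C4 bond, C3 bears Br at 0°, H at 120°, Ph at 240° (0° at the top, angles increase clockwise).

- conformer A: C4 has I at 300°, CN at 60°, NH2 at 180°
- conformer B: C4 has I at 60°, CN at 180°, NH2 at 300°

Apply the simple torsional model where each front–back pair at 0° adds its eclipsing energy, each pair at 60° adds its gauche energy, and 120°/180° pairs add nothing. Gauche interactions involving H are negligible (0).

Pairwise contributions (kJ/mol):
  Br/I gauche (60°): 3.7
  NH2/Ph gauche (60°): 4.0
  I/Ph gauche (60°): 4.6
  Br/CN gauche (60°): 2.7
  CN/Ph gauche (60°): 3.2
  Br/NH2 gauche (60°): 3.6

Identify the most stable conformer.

A (staggered): Br–I gauche, Br–CN gauche, Ph–I gauche, Ph–NH2 gauche; 3.7 + 2.7 + 4.6 + 4.0 = 15.0 kJ/mol.
B (staggered): Br–I gauche, Br–NH2 gauche, Ph–CN gauche, Ph–NH2 gauche; 3.7 + 3.6 + 3.2 + 4.0 = 14.5 kJ/mol.
B has the lowest total (14.5 kJ/mol).

B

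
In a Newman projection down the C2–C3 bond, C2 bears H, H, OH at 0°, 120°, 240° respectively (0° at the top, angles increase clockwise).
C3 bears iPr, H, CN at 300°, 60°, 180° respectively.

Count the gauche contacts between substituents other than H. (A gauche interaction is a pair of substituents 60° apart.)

Non-H gauche pairs: OH(240°)/iPr(300°); OH(240°)/CN(180°) — 2 interactions.

2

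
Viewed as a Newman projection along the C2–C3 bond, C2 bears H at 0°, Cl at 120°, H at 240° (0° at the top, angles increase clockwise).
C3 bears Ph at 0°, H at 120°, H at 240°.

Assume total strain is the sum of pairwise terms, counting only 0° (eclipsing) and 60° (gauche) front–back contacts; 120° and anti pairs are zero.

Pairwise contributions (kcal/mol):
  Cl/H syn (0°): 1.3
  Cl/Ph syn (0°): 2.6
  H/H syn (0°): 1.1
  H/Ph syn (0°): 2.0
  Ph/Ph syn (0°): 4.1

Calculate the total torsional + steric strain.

This conformer is eclipsed. H at 0° is eclipsed with Ph at 0° (2.0); Cl at 120° is eclipsed with H at 120° (1.3); H at 240° is eclipsed with H at 240° (1.1). Total 4.4 kcal/mol.

4.4 kcal/mol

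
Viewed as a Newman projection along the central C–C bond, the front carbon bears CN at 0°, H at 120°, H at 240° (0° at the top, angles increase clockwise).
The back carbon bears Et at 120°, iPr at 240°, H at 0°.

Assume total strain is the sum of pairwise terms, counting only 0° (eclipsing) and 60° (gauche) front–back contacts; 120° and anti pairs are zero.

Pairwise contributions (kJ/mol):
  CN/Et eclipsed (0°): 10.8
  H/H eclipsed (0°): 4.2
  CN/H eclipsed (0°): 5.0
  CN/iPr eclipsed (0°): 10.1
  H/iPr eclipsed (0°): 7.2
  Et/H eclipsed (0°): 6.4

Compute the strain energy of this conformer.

18.6 kJ/mol

This conformer (eclipsed): CN–H eclipsed, H–Et eclipsed, H–iPr eclipsed; 5.0 + 6.4 + 7.2 = 18.6 kJ/mol.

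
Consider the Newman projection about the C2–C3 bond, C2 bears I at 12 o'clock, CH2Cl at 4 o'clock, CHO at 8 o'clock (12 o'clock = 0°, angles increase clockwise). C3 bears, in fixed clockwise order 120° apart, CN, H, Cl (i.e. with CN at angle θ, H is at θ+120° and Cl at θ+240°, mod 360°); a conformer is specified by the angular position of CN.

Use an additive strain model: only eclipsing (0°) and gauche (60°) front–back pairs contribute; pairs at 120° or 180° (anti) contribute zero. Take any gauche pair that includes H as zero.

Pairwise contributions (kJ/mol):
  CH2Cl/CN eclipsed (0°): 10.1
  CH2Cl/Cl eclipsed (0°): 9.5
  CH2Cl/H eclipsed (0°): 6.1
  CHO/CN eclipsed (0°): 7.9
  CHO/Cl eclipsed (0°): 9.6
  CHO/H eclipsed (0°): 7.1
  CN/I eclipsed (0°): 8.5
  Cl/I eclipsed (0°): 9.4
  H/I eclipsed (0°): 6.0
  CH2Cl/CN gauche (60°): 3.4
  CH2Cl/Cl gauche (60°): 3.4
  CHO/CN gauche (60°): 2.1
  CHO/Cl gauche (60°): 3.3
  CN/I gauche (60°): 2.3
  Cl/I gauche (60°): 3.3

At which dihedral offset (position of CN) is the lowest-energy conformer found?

CN at 0° (eclipsed): I–CN eclipsed, CH2Cl–H eclipsed, CHO–Cl eclipsed; 8.5 + 6.1 + 9.6 = 24.2 kJ/mol.
CN at 60° (staggered): I–CN gauche, I–Cl gauche, CH2Cl–CN gauche, CHO–Cl gauche; 2.3 + 3.3 + 3.4 + 3.3 = 12.3 kJ/mol.
CN at 120° (eclipsed): I–Cl eclipsed, CH2Cl–CN eclipsed, CHO–H eclipsed; 9.4 + 10.1 + 7.1 = 26.6 kJ/mol.
CN at 180° (staggered): I–Cl gauche, CH2Cl–CN gauche, CH2Cl–Cl gauche, CHO–CN gauche; 3.3 + 3.4 + 3.4 + 2.1 = 12.2 kJ/mol.
CN at 240° (eclipsed): I–H eclipsed, CH2Cl–Cl eclipsed, CHO–CN eclipsed; 6.0 + 9.5 + 7.9 = 23.4 kJ/mol.
CN at 300° (staggered): I–CN gauche, CH2Cl–Cl gauche, CHO–CN gauche, CHO–Cl gauche; 2.3 + 3.4 + 2.1 + 3.3 = 11.1 kJ/mol.
The minimum (11.1 kJ/mol) occurs with CN at 300°.

300°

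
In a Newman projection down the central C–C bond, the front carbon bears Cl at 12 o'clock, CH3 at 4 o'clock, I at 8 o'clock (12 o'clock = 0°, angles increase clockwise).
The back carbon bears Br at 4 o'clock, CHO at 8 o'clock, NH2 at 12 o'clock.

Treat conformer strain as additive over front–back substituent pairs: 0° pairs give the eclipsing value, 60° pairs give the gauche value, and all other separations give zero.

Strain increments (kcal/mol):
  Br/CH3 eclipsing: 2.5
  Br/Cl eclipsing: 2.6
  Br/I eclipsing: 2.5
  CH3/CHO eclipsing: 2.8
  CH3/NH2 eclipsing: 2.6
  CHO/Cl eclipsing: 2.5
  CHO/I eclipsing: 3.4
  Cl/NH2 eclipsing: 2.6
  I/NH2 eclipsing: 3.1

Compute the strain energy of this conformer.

This conformer (eclipsed): Cl–NH2 eclipsed, CH3–Br eclipsed, I–CHO eclipsed; 2.6 + 2.5 + 3.4 = 8.5 kcal/mol.

8.5 kcal/mol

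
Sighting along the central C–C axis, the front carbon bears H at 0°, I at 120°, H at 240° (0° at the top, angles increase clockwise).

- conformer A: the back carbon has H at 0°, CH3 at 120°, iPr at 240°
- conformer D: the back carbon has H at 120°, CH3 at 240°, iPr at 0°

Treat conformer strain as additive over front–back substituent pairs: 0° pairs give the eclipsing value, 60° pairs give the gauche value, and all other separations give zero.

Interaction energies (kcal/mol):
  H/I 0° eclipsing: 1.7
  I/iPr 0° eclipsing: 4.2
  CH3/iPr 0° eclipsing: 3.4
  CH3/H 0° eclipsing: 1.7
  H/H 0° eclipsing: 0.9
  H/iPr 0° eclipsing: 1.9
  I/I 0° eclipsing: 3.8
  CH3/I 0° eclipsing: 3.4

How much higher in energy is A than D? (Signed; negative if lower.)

+0.9 kcal/mol

A is eclipsed. H at 0° is eclipsed with H at 0° (0.9); I at 120° is eclipsed with CH3 at 120° (3.4); H at 240° is eclipsed with iPr at 240° (1.9). Total 6.2 kcal/mol.
D is eclipsed. H at 0° is eclipsed with iPr at 0° (1.9); I at 120° is eclipsed with H at 120° (1.7); H at 240° is eclipsed with CH3 at 240° (1.7). Total 5.3 kcal/mol.
E(A) − E(D) = 6.2 − 5.3 = +0.9 kcal/mol.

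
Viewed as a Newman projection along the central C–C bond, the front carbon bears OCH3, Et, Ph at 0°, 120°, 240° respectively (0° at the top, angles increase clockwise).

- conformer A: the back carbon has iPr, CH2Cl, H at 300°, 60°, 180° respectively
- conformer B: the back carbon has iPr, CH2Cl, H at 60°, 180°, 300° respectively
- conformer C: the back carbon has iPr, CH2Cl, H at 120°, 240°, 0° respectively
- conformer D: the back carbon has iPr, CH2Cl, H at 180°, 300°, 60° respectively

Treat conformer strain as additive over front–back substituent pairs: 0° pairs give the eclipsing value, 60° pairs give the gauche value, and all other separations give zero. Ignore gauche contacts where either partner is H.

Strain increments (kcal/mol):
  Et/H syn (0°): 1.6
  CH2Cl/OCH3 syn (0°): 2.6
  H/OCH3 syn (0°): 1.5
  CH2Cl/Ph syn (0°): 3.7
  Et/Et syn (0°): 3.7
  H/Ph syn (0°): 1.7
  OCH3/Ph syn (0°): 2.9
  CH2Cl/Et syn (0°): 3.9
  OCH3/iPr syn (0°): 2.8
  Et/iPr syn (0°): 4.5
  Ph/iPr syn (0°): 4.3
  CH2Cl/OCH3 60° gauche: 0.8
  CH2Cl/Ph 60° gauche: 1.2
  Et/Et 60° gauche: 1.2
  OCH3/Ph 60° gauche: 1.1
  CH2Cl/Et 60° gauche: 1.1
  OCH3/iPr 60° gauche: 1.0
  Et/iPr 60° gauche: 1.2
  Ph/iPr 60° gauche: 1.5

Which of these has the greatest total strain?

C

A (staggered): OCH3–iPr gauche, OCH3–CH2Cl gauche, Et–CH2Cl gauche, Ph–iPr gauche; 1.0 + 0.8 + 1.1 + 1.5 = 4.4 kcal/mol.
B (staggered): OCH3–iPr gauche, Et–iPr gauche, Et–CH2Cl gauche, Ph–CH2Cl gauche; 1.0 + 1.2 + 1.1 + 1.2 = 4.5 kcal/mol.
C (eclipsed): OCH3–H eclipsed, Et–iPr eclipsed, Ph–CH2Cl eclipsed; 1.5 + 4.5 + 3.7 = 9.7 kcal/mol.
D (staggered): OCH3–CH2Cl gauche, Et–iPr gauche, Ph–iPr gauche, Ph–CH2Cl gauche; 0.8 + 1.2 + 1.5 + 1.2 = 4.7 kcal/mol.
C has the highest total (9.7 kcal/mol).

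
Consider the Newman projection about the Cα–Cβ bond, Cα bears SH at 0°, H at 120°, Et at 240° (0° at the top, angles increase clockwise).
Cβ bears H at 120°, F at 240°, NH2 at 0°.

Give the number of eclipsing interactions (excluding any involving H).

Non-H eclipsing pairs: SH(0°)/NH2(0°); Et(240°)/F(240°) — 2 interactions.

2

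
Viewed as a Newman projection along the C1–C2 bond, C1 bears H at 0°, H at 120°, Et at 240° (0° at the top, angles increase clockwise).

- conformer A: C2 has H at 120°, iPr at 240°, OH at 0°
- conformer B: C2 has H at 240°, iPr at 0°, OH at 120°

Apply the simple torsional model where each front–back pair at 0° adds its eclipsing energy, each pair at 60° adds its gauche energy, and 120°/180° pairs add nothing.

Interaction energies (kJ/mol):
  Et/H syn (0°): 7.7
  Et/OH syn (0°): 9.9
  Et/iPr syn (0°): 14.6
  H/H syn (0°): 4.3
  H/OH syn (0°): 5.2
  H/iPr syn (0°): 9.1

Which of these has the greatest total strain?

A (eclipsed): H(0°)/OH(0°) eclipsed 5.2; H(120°)/H(120°) eclipsed 4.3; Et(240°)/iPr(240°) eclipsed 14.6 → 24.1 kJ/mol.
B (eclipsed): H(0°)/iPr(0°) eclipsed 9.1; H(120°)/OH(120°) eclipsed 5.2; Et(240°)/H(240°) eclipsed 7.7 → 22.0 kJ/mol.
A has the highest total (24.1 kJ/mol).

A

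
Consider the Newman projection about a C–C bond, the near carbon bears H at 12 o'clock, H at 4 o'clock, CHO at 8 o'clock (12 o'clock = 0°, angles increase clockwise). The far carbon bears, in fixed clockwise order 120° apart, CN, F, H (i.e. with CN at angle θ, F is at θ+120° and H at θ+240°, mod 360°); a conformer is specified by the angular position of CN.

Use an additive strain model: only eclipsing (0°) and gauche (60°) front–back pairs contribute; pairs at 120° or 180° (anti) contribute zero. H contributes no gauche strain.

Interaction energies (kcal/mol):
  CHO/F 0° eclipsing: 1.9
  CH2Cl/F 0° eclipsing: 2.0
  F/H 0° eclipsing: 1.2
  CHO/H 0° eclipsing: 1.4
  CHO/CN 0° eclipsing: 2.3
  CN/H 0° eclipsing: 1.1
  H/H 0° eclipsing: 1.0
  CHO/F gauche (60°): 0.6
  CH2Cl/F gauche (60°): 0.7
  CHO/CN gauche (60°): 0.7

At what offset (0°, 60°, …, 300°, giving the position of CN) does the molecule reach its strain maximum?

CN at 0° (eclipsed): H(0°)/CN(0°) eclipsed 1.1; H(120°)/F(120°) eclipsed 1.2; CHO(240°)/H(240°) eclipsed 1.4 → 3.7 kcal/mol.
CN at 60° (staggered): CHO(240°)/F(180°) gauche 0.6 → 0.6 kcal/mol.
CN at 120° (eclipsed): H(0°)/H(0°) eclipsed 1.0; H(120°)/CN(120°) eclipsed 1.1; CHO(240°)/F(240°) eclipsed 1.9 → 4.0 kcal/mol.
CN at 180° (staggered): CHO(240°)/CN(180°) gauche 0.7; CHO(240°)/F(300°) gauche 0.6 → 1.3 kcal/mol.
CN at 240° (eclipsed): H(0°)/F(0°) eclipsed 1.2; H(120°)/H(120°) eclipsed 1.0; CHO(240°)/CN(240°) eclipsed 2.3 → 4.5 kcal/mol.
CN at 300° (staggered): CHO(240°)/CN(300°) gauche 0.7 → 0.7 kcal/mol.
The maximum (4.5 kcal/mol) occurs with CN at 240°.

240°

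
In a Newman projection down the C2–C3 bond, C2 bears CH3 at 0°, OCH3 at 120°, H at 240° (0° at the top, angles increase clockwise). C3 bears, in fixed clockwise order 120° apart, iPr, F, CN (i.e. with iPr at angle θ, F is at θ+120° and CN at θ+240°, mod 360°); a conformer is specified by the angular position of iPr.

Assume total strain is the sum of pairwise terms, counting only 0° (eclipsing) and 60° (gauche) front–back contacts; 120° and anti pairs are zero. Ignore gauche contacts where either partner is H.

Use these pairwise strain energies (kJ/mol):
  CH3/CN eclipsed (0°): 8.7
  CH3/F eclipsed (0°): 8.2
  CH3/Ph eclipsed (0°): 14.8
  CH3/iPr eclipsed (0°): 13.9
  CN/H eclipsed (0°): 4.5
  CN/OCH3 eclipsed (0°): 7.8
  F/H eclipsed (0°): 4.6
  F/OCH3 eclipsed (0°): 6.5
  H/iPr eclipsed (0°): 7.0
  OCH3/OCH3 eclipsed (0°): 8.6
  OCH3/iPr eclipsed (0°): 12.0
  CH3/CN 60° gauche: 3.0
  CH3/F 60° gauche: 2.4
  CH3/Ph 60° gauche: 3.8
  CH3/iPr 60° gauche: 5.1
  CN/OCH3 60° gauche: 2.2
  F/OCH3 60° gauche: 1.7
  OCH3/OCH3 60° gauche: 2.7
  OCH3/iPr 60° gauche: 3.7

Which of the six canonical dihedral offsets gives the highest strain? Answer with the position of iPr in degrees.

iPr at 0° (eclipsed): CH3–iPr eclipsed, OCH3–F eclipsed, H–CN eclipsed; 13.9 + 6.5 + 4.5 = 24.9 kJ/mol.
iPr at 60° (staggered): CH3–iPr gauche, CH3–CN gauche, OCH3–iPr gauche, OCH3–F gauche; 5.1 + 3.0 + 3.7 + 1.7 = 13.5 kJ/mol.
iPr at 120° (eclipsed): CH3–CN eclipsed, OCH3–iPr eclipsed, H–F eclipsed; 8.7 + 12.0 + 4.6 = 25.3 kJ/mol.
iPr at 180° (staggered): CH3–F gauche, CH3–CN gauche, OCH3–iPr gauche, OCH3–CN gauche; 2.4 + 3.0 + 3.7 + 2.2 = 11.3 kJ/mol.
iPr at 240° (eclipsed): CH3–F eclipsed, OCH3–CN eclipsed, H–iPr eclipsed; 8.2 + 7.8 + 7.0 = 23.0 kJ/mol.
iPr at 300° (staggered): CH3–iPr gauche, CH3–F gauche, OCH3–F gauche, OCH3–CN gauche; 5.1 + 2.4 + 1.7 + 2.2 = 11.4 kJ/mol.
The maximum (25.3 kJ/mol) occurs with iPr at 120°.

120°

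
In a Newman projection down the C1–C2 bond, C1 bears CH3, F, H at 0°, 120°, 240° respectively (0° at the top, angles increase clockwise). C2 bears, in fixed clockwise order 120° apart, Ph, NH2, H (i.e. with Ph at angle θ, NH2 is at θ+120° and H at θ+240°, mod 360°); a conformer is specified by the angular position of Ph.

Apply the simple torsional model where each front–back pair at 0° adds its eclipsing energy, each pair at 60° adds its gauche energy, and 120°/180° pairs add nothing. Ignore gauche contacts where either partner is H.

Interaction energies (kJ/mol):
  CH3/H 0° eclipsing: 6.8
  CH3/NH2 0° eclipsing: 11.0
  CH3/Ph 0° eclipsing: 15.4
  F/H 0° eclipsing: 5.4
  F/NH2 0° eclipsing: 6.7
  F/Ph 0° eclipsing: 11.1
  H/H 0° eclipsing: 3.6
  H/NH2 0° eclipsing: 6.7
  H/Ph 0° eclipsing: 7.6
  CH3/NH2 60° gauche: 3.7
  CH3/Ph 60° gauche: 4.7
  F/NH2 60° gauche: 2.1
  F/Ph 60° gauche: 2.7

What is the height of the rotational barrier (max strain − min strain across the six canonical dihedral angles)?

Ph at 0° (eclipsed): CH3(0°)/Ph(0°) eclipsed 15.4; F(120°)/NH2(120°) eclipsed 6.7; H(240°)/H(240°) eclipsed 3.6 → 25.7 kJ/mol.
Ph at 60° (staggered): CH3(0°)/Ph(60°) gauche 4.7; F(120°)/Ph(60°) gauche 2.7; F(120°)/NH2(180°) gauche 2.1 → 9.5 kJ/mol.
Ph at 120° (eclipsed): CH3(0°)/H(0°) eclipsed 6.8; F(120°)/Ph(120°) eclipsed 11.1; H(240°)/NH2(240°) eclipsed 6.7 → 24.6 kJ/mol.
Ph at 180° (staggered): CH3(0°)/NH2(300°) gauche 3.7; F(120°)/Ph(180°) gauche 2.7 → 6.4 kJ/mol.
Ph at 240° (eclipsed): CH3(0°)/NH2(0°) eclipsed 11.0; F(120°)/H(120°) eclipsed 5.4; H(240°)/Ph(240°) eclipsed 7.6 → 24.0 kJ/mol.
Ph at 300° (staggered): CH3(0°)/Ph(300°) gauche 4.7; CH3(0°)/NH2(60°) gauche 3.7; F(120°)/NH2(60°) gauche 2.1 → 10.5 kJ/mol.
Max at 0° (25.7 kJ/mol), min at 180° (6.4 kJ/mol); barrier = 19.3 kJ/mol.

19.3 kJ/mol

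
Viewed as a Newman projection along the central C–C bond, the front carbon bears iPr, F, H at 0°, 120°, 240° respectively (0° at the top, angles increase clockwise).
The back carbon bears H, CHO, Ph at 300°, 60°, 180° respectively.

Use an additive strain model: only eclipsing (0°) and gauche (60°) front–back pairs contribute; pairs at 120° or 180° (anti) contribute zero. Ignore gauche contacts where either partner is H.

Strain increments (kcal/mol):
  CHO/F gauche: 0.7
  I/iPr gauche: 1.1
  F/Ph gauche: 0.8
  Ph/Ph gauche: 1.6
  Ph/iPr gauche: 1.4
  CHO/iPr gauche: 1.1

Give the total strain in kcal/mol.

This conformer (staggered): iPr(0°)/CHO(60°) gauche 1.1; F(120°)/CHO(60°) gauche 0.7; F(120°)/Ph(180°) gauche 0.8 → 2.6 kcal/mol.

2.6 kcal/mol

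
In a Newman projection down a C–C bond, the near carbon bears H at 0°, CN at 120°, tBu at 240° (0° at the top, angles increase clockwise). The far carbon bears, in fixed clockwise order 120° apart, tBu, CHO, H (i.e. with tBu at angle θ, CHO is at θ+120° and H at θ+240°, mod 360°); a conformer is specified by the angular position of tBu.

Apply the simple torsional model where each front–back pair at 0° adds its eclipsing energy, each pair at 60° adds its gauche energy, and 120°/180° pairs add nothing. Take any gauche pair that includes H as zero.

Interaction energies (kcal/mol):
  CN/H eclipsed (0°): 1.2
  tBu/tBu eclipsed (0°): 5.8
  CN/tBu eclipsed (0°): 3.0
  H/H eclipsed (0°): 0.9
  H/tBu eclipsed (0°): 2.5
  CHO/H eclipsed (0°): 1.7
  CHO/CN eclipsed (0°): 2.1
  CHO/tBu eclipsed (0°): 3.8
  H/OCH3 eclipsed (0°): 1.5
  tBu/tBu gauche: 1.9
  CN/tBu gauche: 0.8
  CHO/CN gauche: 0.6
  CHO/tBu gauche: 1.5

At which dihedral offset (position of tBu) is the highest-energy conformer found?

tBu at 0° (eclipsed): H(0°)/tBu(0°) eclipsed 2.5; CN(120°)/CHO(120°) eclipsed 2.1; tBu(240°)/H(240°) eclipsed 2.5 → 7.1 kcal/mol.
tBu at 60° (staggered): CN(120°)/tBu(60°) gauche 0.8; CN(120°)/CHO(180°) gauche 0.6; tBu(240°)/CHO(180°) gauche 1.5 → 2.9 kcal/mol.
tBu at 120° (eclipsed): H(0°)/H(0°) eclipsed 0.9; CN(120°)/tBu(120°) eclipsed 3.0; tBu(240°)/CHO(240°) eclipsed 3.8 → 7.7 kcal/mol.
tBu at 180° (staggered): CN(120°)/tBu(180°) gauche 0.8; tBu(240°)/tBu(180°) gauche 1.9; tBu(240°)/CHO(300°) gauche 1.5 → 4.2 kcal/mol.
tBu at 240° (eclipsed): H(0°)/CHO(0°) eclipsed 1.7; CN(120°)/H(120°) eclipsed 1.2; tBu(240°)/tBu(240°) eclipsed 5.8 → 8.7 kcal/mol.
tBu at 300° (staggered): CN(120°)/CHO(60°) gauche 0.6; tBu(240°)/tBu(300°) gauche 1.9 → 2.5 kcal/mol.
The maximum (8.7 kcal/mol) occurs with tBu at 240°.

240°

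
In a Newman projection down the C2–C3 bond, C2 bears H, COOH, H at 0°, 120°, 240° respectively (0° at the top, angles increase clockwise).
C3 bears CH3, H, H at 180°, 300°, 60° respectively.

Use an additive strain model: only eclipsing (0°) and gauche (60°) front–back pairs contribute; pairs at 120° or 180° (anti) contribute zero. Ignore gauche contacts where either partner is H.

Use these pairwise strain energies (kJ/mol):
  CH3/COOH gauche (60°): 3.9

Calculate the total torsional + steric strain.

3.9 kJ/mol

This conformer (staggered): COOH(120°)/CH3(180°) gauche 3.9 → 3.9 kJ/mol.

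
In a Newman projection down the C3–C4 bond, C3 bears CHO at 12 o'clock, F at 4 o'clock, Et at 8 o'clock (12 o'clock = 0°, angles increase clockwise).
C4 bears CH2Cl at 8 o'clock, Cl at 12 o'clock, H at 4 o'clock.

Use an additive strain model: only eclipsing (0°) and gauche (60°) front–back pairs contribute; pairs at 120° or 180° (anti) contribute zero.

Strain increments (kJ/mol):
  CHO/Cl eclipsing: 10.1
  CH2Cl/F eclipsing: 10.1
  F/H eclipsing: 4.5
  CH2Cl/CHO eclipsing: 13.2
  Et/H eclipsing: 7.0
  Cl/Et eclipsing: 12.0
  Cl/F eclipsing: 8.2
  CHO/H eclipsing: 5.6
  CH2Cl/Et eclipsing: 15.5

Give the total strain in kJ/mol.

This conformer (eclipsed): CHO–Cl eclipsed, F–H eclipsed, Et–CH2Cl eclipsed; 10.1 + 4.5 + 15.5 = 30.1 kJ/mol.

30.1 kJ/mol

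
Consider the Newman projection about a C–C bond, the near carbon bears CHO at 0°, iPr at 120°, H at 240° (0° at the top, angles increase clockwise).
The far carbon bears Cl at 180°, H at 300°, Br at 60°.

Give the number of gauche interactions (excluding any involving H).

3

Non-H gauche pairs: CHO(0°)/Br(60°); iPr(120°)/Cl(180°); iPr(120°)/Br(60°) — 3 interactions.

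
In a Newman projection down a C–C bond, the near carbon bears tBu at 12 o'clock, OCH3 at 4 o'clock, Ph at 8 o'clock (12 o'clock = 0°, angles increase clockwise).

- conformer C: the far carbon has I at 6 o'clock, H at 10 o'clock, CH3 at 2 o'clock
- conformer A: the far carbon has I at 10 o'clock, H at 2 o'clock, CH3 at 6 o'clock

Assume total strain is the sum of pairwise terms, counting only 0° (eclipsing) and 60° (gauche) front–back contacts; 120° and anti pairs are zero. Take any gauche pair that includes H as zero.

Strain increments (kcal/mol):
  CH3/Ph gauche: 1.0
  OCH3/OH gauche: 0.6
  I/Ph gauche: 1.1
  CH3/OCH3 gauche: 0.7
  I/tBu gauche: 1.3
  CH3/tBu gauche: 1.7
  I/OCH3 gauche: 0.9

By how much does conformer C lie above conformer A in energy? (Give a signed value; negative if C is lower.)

C (staggered): tBu(0°)/CH3(60°) gauche 1.7; OCH3(120°)/I(180°) gauche 0.9; OCH3(120°)/CH3(60°) gauche 0.7; Ph(240°)/I(180°) gauche 1.1 → 4.4 kcal/mol.
A (staggered): tBu(0°)/I(300°) gauche 1.3; OCH3(120°)/CH3(180°) gauche 0.7; Ph(240°)/I(300°) gauche 1.1; Ph(240°)/CH3(180°) gauche 1.0 → 4.1 kcal/mol.
E(C) − E(A) = 4.4 − 4.1 = +0.3 kcal/mol.

+0.3 kcal/mol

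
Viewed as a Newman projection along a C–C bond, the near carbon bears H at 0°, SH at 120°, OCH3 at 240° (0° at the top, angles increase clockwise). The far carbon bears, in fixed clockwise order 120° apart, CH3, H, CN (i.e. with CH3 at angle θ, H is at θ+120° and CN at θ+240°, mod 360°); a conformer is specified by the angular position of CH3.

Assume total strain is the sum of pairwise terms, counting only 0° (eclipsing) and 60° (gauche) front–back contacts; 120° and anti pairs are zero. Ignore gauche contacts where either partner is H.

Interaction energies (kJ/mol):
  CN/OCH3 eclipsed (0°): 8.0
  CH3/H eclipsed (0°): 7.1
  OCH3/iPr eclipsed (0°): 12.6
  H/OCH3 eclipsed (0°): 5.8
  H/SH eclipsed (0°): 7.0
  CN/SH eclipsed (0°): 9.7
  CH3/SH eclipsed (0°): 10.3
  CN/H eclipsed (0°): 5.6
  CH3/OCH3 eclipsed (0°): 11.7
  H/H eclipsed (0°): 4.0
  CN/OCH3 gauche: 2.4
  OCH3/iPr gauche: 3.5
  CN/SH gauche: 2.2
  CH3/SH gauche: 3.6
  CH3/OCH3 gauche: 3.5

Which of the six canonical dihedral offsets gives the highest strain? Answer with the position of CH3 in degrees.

240°

CH3 at 0° (eclipsed): H–CH3 eclipsed, SH–H eclipsed, OCH3–CN eclipsed; 7.1 + 7.0 + 8.0 = 22.1 kJ/mol.
CH3 at 60° (staggered): SH–CH3 gauche, OCH3–CN gauche; 3.6 + 2.4 = 6.0 kJ/mol.
CH3 at 120° (eclipsed): H–CN eclipsed, SH–CH3 eclipsed, OCH3–H eclipsed; 5.6 + 10.3 + 5.8 = 21.7 kJ/mol.
CH3 at 180° (staggered): SH–CH3 gauche, SH–CN gauche, OCH3–CH3 gauche; 3.6 + 2.2 + 3.5 = 9.3 kJ/mol.
CH3 at 240° (eclipsed): H–H eclipsed, SH–CN eclipsed, OCH3–CH3 eclipsed; 4.0 + 9.7 + 11.7 = 25.4 kJ/mol.
CH3 at 300° (staggered): SH–CN gauche, OCH3–CH3 gauche, OCH3–CN gauche; 2.2 + 3.5 + 2.4 = 8.1 kJ/mol.
The maximum (25.4 kJ/mol) occurs with CH3 at 240°.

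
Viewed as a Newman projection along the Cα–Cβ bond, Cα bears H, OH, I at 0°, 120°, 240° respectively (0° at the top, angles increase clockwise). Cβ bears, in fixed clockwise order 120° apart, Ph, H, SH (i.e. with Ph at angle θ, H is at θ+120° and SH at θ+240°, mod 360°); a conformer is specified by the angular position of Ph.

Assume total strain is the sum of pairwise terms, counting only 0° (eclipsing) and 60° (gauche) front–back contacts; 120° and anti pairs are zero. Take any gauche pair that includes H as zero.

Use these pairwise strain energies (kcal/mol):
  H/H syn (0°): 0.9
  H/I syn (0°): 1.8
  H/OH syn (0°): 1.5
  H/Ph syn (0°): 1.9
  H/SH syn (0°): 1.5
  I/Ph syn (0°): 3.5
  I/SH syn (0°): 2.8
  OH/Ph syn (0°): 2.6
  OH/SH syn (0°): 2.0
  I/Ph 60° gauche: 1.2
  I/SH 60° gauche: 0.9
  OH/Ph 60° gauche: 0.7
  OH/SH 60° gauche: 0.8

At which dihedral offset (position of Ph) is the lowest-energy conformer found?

Ph at 0° is eclipsed. H at 0° is eclipsed with Ph at 0° (1.9); OH at 120° is eclipsed with H at 120° (1.5); I at 240° is eclipsed with SH at 240° (2.8). Total 6.2 kcal/mol.
Ph at 60° is staggered. OH at 120° is gauche with Ph at 60° (0.7); I at 240° is gauche with SH at 300° (0.9). Total 1.6 kcal/mol.
Ph at 120° is eclipsed. H at 0° is eclipsed with SH at 0° (1.5); OH at 120° is eclipsed with Ph at 120° (2.6); I at 240° is eclipsed with H at 240° (1.8). Total 5.9 kcal/mol.
Ph at 180° is staggered. OH at 120° is gauche with Ph at 180° (0.7); OH at 120° is gauche with SH at 60° (0.8); I at 240° is gauche with Ph at 180° (1.2). Total 2.7 kcal/mol.
Ph at 240° is eclipsed. H at 0° is eclipsed with H at 0° (0.9); OH at 120° is eclipsed with SH at 120° (2.0); I at 240° is eclipsed with Ph at 240° (3.5). Total 6.4 kcal/mol.
Ph at 300° is staggered. OH at 120° is gauche with SH at 180° (0.8); I at 240° is gauche with Ph at 300° (1.2); I at 240° is gauche with SH at 180° (0.9). Total 2.9 kcal/mol.
The minimum (1.6 kcal/mol) occurs with Ph at 60°.

60°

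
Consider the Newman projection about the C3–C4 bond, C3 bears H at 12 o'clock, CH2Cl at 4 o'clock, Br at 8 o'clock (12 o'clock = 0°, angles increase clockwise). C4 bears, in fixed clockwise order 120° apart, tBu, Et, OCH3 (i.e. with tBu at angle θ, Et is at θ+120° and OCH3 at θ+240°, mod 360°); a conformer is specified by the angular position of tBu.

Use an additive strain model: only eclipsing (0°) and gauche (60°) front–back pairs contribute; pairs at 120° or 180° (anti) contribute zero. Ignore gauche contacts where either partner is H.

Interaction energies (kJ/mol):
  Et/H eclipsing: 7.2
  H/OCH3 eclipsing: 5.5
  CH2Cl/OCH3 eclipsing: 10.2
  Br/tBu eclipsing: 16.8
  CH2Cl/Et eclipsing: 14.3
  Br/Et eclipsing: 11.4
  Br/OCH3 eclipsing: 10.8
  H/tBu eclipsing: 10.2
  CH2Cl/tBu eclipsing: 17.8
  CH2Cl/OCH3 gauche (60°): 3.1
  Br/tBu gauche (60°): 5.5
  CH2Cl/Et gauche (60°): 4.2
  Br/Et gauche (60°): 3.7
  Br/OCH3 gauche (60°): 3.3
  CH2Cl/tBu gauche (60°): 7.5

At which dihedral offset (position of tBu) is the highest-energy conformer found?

tBu at 0° (eclipsed): H(0°)/tBu(0°) eclipsed 10.2; CH2Cl(120°)/Et(120°) eclipsed 14.3; Br(240°)/OCH3(240°) eclipsed 10.8 → 35.3 kJ/mol.
tBu at 60° (staggered): CH2Cl(120°)/tBu(60°) gauche 7.5; CH2Cl(120°)/Et(180°) gauche 4.2; Br(240°)/Et(180°) gauche 3.7; Br(240°)/OCH3(300°) gauche 3.3 → 18.7 kJ/mol.
tBu at 120° (eclipsed): H(0°)/OCH3(0°) eclipsed 5.5; CH2Cl(120°)/tBu(120°) eclipsed 17.8; Br(240°)/Et(240°) eclipsed 11.4 → 34.7 kJ/mol.
tBu at 180° (staggered): CH2Cl(120°)/tBu(180°) gauche 7.5; CH2Cl(120°)/OCH3(60°) gauche 3.1; Br(240°)/tBu(180°) gauche 5.5; Br(240°)/Et(300°) gauche 3.7 → 19.8 kJ/mol.
tBu at 240° (eclipsed): H(0°)/Et(0°) eclipsed 7.2; CH2Cl(120°)/OCH3(120°) eclipsed 10.2; Br(240°)/tBu(240°) eclipsed 16.8 → 34.2 kJ/mol.
tBu at 300° (staggered): CH2Cl(120°)/Et(60°) gauche 4.2; CH2Cl(120°)/OCH3(180°) gauche 3.1; Br(240°)/tBu(300°) gauche 5.5; Br(240°)/OCH3(180°) gauche 3.3 → 16.1 kJ/mol.
The maximum (35.3 kJ/mol) occurs with tBu at 0°.

0°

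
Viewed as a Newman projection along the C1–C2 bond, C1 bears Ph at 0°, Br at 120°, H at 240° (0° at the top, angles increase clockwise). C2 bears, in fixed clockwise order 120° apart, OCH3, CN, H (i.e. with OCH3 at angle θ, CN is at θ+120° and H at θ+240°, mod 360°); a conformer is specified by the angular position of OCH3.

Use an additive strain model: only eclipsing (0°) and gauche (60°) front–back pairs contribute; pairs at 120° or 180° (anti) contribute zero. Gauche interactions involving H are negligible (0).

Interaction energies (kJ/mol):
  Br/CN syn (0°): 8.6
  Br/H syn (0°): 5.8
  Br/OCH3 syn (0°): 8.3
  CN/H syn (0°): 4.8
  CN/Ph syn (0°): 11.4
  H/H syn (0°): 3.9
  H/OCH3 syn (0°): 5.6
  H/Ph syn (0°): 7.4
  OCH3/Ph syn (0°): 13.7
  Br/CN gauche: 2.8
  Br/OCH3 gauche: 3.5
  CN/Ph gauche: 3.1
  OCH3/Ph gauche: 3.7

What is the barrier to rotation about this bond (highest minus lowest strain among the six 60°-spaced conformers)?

OCH3 at 0° (eclipsed): Ph(0°)/OCH3(0°) eclipsed 13.7; Br(120°)/CN(120°) eclipsed 8.6; H(240°)/H(240°) eclipsed 3.9 → 26.2 kJ/mol.
OCH3 at 60° (staggered): Ph(0°)/OCH3(60°) gauche 3.7; Br(120°)/OCH3(60°) gauche 3.5; Br(120°)/CN(180°) gauche 2.8 → 10.0 kJ/mol.
OCH3 at 120° (eclipsed): Ph(0°)/H(0°) eclipsed 7.4; Br(120°)/OCH3(120°) eclipsed 8.3; H(240°)/CN(240°) eclipsed 4.8 → 20.5 kJ/mol.
OCH3 at 180° (staggered): Ph(0°)/CN(300°) gauche 3.1; Br(120°)/OCH3(180°) gauche 3.5 → 6.6 kJ/mol.
OCH3 at 240° (eclipsed): Ph(0°)/CN(0°) eclipsed 11.4; Br(120°)/H(120°) eclipsed 5.8; H(240°)/OCH3(240°) eclipsed 5.6 → 22.8 kJ/mol.
OCH3 at 300° (staggered): Ph(0°)/OCH3(300°) gauche 3.7; Ph(0°)/CN(60°) gauche 3.1; Br(120°)/CN(60°) gauche 2.8 → 9.6 kJ/mol.
Max at 0° (26.2 kJ/mol), min at 180° (6.6 kJ/mol); barrier = 19.6 kJ/mol.

19.6 kJ/mol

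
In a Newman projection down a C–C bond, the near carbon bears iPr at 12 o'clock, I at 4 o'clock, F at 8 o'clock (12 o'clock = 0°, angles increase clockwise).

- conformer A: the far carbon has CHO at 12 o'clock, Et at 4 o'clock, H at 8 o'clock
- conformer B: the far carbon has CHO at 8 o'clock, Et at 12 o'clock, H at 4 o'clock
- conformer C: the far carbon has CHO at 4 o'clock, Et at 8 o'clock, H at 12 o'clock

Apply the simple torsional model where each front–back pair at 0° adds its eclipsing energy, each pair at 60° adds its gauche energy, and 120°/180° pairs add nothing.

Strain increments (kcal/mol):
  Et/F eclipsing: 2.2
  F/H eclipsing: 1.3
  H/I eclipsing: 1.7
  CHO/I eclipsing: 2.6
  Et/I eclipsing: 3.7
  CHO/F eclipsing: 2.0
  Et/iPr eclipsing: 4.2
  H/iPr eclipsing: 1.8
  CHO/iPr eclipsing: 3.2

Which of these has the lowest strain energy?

C

A (eclipsed): iPr–CHO eclipsed, I–Et eclipsed, F–H eclipsed; 3.2 + 3.7 + 1.3 = 8.2 kcal/mol.
B (eclipsed): iPr–Et eclipsed, I–H eclipsed, F–CHO eclipsed; 4.2 + 1.7 + 2.0 = 7.9 kcal/mol.
C (eclipsed): iPr–H eclipsed, I–CHO eclipsed, F–Et eclipsed; 1.8 + 2.6 + 2.2 = 6.6 kcal/mol.
C has the lowest total (6.6 kcal/mol).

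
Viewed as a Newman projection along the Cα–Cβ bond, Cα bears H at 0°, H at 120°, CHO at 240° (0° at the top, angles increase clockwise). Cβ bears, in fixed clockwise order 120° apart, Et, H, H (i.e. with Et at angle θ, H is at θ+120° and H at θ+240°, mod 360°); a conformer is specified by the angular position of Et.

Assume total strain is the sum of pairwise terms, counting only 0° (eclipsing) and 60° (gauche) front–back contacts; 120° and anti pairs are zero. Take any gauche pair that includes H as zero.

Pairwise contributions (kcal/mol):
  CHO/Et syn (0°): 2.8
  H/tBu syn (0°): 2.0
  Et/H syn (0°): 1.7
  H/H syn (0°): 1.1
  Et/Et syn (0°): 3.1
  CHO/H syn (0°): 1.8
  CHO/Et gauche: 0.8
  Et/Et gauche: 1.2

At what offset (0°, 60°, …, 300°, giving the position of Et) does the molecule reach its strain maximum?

Et at 0° (eclipsed): H–Et eclipsed, H–H eclipsed, CHO–H eclipsed; 1.7 + 1.1 + 1.8 = 4.6 kcal/mol.
Et at 60° (staggered): no non-H gauche contacts → 0.0 kcal/mol.
Et at 120° (eclipsed): H–H eclipsed, H–Et eclipsed, CHO–H eclipsed; 1.1 + 1.7 + 1.8 = 4.6 kcal/mol.
Et at 180° (staggered): CHO–Et gauche; 0.8 = 0.8 kcal/mol.
Et at 240° (eclipsed): H–H eclipsed, H–H eclipsed, CHO–Et eclipsed; 1.1 + 1.1 + 2.8 = 5.0 kcal/mol.
Et at 300° (staggered): CHO–Et gauche; 0.8 = 0.8 kcal/mol.
The maximum (5.0 kcal/mol) occurs with Et at 240°.

240°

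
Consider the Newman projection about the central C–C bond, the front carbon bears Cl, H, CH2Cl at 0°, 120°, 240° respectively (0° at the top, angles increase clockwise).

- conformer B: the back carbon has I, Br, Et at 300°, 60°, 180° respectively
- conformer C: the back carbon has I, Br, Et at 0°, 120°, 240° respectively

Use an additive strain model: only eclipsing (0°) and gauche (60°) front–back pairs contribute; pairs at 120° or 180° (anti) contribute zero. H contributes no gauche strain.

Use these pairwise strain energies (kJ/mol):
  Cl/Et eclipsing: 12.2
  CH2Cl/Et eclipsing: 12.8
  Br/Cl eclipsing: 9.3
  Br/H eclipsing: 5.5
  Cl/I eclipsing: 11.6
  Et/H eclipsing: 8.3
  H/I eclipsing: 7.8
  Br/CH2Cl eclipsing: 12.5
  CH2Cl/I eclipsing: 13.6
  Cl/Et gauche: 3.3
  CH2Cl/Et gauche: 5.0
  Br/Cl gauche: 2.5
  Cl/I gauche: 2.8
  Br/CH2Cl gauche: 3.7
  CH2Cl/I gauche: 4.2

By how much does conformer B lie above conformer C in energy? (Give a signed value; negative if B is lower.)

B (staggered): Cl(0°)/I(300°) gauche 2.8; Cl(0°)/Br(60°) gauche 2.5; CH2Cl(240°)/I(300°) gauche 4.2; CH2Cl(240°)/Et(180°) gauche 5.0 → 14.5 kJ/mol.
C (eclipsed): Cl(0°)/I(0°) eclipsed 11.6; H(120°)/Br(120°) eclipsed 5.5; CH2Cl(240°)/Et(240°) eclipsed 12.8 → 29.9 kJ/mol.
E(B) − E(C) = 14.5 − 29.9 = -15.4 kJ/mol.

-15.4 kJ/mol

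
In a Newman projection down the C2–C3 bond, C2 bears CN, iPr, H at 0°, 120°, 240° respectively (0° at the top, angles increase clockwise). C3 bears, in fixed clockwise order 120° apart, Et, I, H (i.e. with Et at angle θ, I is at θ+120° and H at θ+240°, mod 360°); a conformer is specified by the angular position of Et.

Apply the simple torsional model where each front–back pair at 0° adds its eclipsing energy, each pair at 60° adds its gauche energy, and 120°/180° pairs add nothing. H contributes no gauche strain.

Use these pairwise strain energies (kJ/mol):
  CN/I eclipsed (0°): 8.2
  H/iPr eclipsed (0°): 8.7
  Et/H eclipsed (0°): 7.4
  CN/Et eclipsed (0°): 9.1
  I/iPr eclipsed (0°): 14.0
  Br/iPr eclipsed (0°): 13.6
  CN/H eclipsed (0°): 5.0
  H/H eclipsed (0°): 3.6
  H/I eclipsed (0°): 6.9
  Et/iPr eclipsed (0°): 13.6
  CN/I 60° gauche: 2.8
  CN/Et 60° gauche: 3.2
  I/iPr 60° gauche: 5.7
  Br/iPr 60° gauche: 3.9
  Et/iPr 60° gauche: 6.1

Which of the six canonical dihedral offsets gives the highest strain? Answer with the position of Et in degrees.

0°

Et at 0° (eclipsed): CN–Et eclipsed, iPr–I eclipsed, H–H eclipsed; 9.1 + 14.0 + 3.6 = 26.7 kJ/mol.
Et at 60° (staggered): CN–Et gauche, iPr–Et gauche, iPr–I gauche; 3.2 + 6.1 + 5.7 = 15.0 kJ/mol.
Et at 120° (eclipsed): CN–H eclipsed, iPr–Et eclipsed, H–I eclipsed; 5.0 + 13.6 + 6.9 = 25.5 kJ/mol.
Et at 180° (staggered): CN–I gauche, iPr–Et gauche; 2.8 + 6.1 = 8.9 kJ/mol.
Et at 240° (eclipsed): CN–I eclipsed, iPr–H eclipsed, H–Et eclipsed; 8.2 + 8.7 + 7.4 = 24.3 kJ/mol.
Et at 300° (staggered): CN–Et gauche, CN–I gauche, iPr–I gauche; 3.2 + 2.8 + 5.7 = 11.7 kJ/mol.
The maximum (26.7 kJ/mol) occurs with Et at 0°.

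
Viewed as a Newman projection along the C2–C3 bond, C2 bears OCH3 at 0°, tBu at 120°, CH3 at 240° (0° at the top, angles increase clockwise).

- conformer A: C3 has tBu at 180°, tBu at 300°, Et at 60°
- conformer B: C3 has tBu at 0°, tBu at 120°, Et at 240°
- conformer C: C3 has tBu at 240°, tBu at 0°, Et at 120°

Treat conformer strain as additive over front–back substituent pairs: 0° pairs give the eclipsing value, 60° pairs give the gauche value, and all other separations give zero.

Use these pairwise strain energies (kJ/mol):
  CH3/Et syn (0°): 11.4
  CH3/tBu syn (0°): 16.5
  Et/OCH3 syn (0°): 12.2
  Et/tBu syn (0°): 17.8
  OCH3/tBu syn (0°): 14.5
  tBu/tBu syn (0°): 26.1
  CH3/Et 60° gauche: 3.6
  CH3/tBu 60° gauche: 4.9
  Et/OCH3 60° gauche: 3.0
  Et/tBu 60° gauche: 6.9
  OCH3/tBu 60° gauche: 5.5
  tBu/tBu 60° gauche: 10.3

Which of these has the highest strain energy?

A (staggered): OCH3(0°)/tBu(300°) gauche 5.5; OCH3(0°)/Et(60°) gauche 3.0; tBu(120°)/tBu(180°) gauche 10.3; tBu(120°)/Et(60°) gauche 6.9; CH3(240°)/tBu(180°) gauche 4.9; CH3(240°)/tBu(300°) gauche 4.9 → 35.5 kJ/mol.
B (eclipsed): OCH3(0°)/tBu(0°) eclipsed 14.5; tBu(120°)/tBu(120°) eclipsed 26.1; CH3(240°)/Et(240°) eclipsed 11.4 → 52.0 kJ/mol.
C (eclipsed): OCH3(0°)/tBu(0°) eclipsed 14.5; tBu(120°)/Et(120°) eclipsed 17.8; CH3(240°)/tBu(240°) eclipsed 16.5 → 48.8 kJ/mol.
B has the highest total (52.0 kJ/mol).

B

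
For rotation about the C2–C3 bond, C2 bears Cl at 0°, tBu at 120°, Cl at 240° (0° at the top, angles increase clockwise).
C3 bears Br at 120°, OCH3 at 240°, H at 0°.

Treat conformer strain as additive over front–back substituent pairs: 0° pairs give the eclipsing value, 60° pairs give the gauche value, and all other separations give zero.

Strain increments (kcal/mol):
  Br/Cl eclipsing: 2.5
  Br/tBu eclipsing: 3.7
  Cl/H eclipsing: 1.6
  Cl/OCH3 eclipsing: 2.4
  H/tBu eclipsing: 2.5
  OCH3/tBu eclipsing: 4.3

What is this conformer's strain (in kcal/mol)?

7.7 kcal/mol

This conformer (eclipsed): Cl–H eclipsed, tBu–Br eclipsed, Cl–OCH3 eclipsed; 1.6 + 3.7 + 2.4 = 7.7 kcal/mol.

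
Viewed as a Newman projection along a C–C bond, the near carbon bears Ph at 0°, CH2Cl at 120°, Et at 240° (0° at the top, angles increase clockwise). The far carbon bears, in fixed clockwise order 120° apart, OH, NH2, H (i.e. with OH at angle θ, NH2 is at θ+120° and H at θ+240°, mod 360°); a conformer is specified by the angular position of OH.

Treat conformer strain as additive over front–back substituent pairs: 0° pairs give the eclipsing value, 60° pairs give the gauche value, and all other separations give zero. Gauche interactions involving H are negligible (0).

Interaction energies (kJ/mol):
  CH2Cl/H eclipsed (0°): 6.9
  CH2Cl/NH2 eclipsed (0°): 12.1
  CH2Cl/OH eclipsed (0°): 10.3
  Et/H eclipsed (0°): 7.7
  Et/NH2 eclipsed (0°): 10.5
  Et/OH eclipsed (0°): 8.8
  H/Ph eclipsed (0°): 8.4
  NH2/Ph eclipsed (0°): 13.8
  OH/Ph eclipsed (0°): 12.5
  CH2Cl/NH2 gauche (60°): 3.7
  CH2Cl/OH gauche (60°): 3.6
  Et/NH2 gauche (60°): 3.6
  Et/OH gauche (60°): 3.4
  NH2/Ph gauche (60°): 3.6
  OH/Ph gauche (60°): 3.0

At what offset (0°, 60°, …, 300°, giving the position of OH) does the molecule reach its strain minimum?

300°

OH at 0° (eclipsed): Ph(0°)/OH(0°) eclipsed 12.5; CH2Cl(120°)/NH2(120°) eclipsed 12.1; Et(240°)/H(240°) eclipsed 7.7 → 32.3 kJ/mol.
OH at 60° (staggered): Ph(0°)/OH(60°) gauche 3.0; CH2Cl(120°)/OH(60°) gauche 3.6; CH2Cl(120°)/NH2(180°) gauche 3.7; Et(240°)/NH2(180°) gauche 3.6 → 13.9 kJ/mol.
OH at 120° (eclipsed): Ph(0°)/H(0°) eclipsed 8.4; CH2Cl(120°)/OH(120°) eclipsed 10.3; Et(240°)/NH2(240°) eclipsed 10.5 → 29.2 kJ/mol.
OH at 180° (staggered): Ph(0°)/NH2(300°) gauche 3.6; CH2Cl(120°)/OH(180°) gauche 3.6; Et(240°)/OH(180°) gauche 3.4; Et(240°)/NH2(300°) gauche 3.6 → 14.2 kJ/mol.
OH at 240° (eclipsed): Ph(0°)/NH2(0°) eclipsed 13.8; CH2Cl(120°)/H(120°) eclipsed 6.9; Et(240°)/OH(240°) eclipsed 8.8 → 29.5 kJ/mol.
OH at 300° (staggered): Ph(0°)/OH(300°) gauche 3.0; Ph(0°)/NH2(60°) gauche 3.6; CH2Cl(120°)/NH2(60°) gauche 3.7; Et(240°)/OH(300°) gauche 3.4 → 13.7 kJ/mol.
The minimum (13.7 kJ/mol) occurs with OH at 300°.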